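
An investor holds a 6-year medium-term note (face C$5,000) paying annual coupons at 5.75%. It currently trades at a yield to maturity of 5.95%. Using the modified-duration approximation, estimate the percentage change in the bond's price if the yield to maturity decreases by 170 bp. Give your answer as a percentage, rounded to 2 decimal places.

+8.40%

Periodic yield y = 0.0595. Modified duration first:
  t   CF        PV=CF/(1+0.0595)^t    t·PV
  1       287.50       271.3544       271.3544
  2       287.50       256.1155       512.2311
  3       287.50       241.7325       725.1974
  4       287.50       228.1571       912.6284
  5       287.50       215.3441     1,076.7207
  6     5,287.50     3,738.0458    22,428.2746
  Σ                  4,950.7494    25,926.4065
P = 4,950.7494; D_Mac = 5.23687 yrs; D_mod = 5.23687/(1+0.0595) = 4.94277 yrs.
ΔP/P ≈ -D_mod · Δy = -4.94277 × (-0.017) = +0.084027 = +8.4027%.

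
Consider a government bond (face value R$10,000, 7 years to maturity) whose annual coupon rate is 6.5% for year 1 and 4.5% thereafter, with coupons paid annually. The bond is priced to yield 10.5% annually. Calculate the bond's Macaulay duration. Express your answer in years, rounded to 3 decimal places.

5.850 years

Periodic yield y = 0.105. Discount each cash flow and weight by its year:
  t   CF        PV=CF/(1+0.105)^t    t·PV
  1       650.00       588.2353       588.2353
  2       450.00       368.5428       737.0856
  3       450.00       333.5229     1,000.5687
  4       450.00       301.8307     1,207.3228
  5       450.00       273.1499     1,365.7497
  6       450.00       247.1945     1,483.1671
  7    10,450.00     5,194.9377    36,364.5640
  Σ                  7,307.4139    42,746.6933
Price P = Σ PV = 7,307.4139.
Macaulay duration = Σ(t·PV) / P = 42,746.6933 / 7,307.4139 = 5.84977 years.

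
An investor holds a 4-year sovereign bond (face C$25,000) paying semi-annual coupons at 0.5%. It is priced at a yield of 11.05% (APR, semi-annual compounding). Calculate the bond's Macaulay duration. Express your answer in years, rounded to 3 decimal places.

Periodic yield y = 0.05525. Discount each cash flow and weight by its period:
  t   CF        PV=CF/(1+0.05525)^t    t·PV
  1        62.50        59.2277        59.2277
  2        62.50        56.1267       112.2533
  3        62.50        53.1880       159.5641
  4        62.50        50.4033       201.6130
  5        62.50        47.7643       238.8214
  6        62.50        45.2635       271.5808
  7        62.50        42.8936       300.2552
  8    25,062.50    16,299.7710   130,398.1681
  Σ                 16,654.6380   131,741.4837
Price P = Σ PV = 16,654.6380.
Macaulay duration = Σ(t·PV) / P = 131,741.4837 / 16,654.6380 = 7.91020 half-year periods.
In years: 7.91020 / 2 = 3.95510 years.

3.955 years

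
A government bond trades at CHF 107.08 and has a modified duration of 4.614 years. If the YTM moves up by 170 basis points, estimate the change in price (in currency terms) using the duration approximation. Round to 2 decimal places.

-CHF 8.40

Duration approximation: ΔP/P ≈ -D_mod · Δy = -4.614 × (+0.017) = -0.078438.
ΔP ≈ 107.08 × (-0.078438) = -8.39914104.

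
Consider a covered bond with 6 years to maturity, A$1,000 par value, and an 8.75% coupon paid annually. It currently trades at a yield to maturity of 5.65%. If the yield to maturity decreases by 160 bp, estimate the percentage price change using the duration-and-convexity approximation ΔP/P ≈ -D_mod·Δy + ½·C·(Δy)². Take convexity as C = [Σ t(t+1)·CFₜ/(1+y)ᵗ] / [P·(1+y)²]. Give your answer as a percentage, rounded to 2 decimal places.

+7.94%

With y = 0.0565:
  t   CF        PV=CF/(1+0.0565)^t    t·PV        t(t+1)·PV
  1        87.50        82.8206        82.8206         165.6413
  2        87.50        78.3915       156.7830         470.3491
  3        87.50        74.1993       222.5978         890.3911
  4        87.50        70.2312       280.9248       1,404.6239
  5        87.50        66.4753       332.3767       1,994.2601
  6     1,087.50       782.0099     4,692.0595      32,844.4163
  Σ                  1,154.1278     5,767.5624      37,769.6817
P = 1,154.1278; D_Mac = 4.99733 yrs; D_mod = 4.73008 yrs; C = 29.31908.
Duration effect: -4.73008 × (-0.016) = +0.075681
Convexity effect: 0.5 × 29.31908 × (-0.016)² = +0.0037528
ΔP/P ≈ +0.075681 + 0.0037528 = +0.079434 = +7.9434%.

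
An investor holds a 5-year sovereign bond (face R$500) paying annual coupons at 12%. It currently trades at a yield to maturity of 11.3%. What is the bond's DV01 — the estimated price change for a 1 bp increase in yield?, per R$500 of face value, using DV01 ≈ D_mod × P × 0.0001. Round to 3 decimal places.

Periodic yield y = 0.113.
  t   CF        PV=CF/(1+0.113)^t    t·PV
  1        60.00        53.9084        53.9084
  2        60.00        48.4352        96.8704
  3        60.00        43.5177       130.5530
  4        60.00        39.0994       156.3978
  5       560.00       327.8779     1,639.3897
  Σ                    512.8386     2,077.1193
P = 512.8386; D_Mac = 4.05024 yrs; D_mod = 3.63903 yrs.
DV01 ≈ 3.63903 × 512.8386 × 0.0001 = 0.186623.

R$0.187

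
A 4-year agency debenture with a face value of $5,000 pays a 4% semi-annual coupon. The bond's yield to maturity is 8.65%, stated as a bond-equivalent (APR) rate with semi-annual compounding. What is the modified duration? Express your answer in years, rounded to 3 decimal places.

Periodic yield y = 0.04325. First find Macaulay duration:
  t   CF        PV=CF/(1+0.04325)^t    t·PV
  1       100.00        95.8543        95.8543
  2       100.00        91.8805       183.7609
  3       100.00        88.0714       264.2142
  4       100.00        84.4202       337.6808
  5       100.00        80.9204       404.6020
  6       100.00        77.5657       465.3941
  7       100.00        74.3500       520.4503
  8     5,100.00     3,634.6536    29,077.2289
  Σ                  4,227.7161    31,349.1856
P = 4,227.7161; Macaulay duration = 31,349.1856 / 4,227.7161 = 7.41516 half-year periods = 3.70758 years.
Modified duration = D_Mac / (1 + y) = 3.70758 / 1.04325 = 3.55387 years.

3.554 years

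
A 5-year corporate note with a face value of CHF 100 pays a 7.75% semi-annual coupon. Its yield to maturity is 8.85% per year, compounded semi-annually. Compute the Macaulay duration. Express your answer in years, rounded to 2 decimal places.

Periodic yield y = 0.04425. Discount each cash flow and weight by its period:
  t   CF        PV=CF/(1+0.04425)^t    t·PV
  1        3.875         3.7108         3.7108
  2        3.875         3.5536         7.1071
  3        3.875         3.4030        10.2089
  4        3.875         3.2588        13.0351
  5        3.875         3.1207        15.6034
  6        3.875         2.9884        17.9307
  7        3.875         2.8618        20.0326
  8        3.875         2.7405        21.9243
  9        3.875         2.6244        23.6197
  10     103.875        67.3699       673.6995
  Σ                     95.6319       806.8720
Price P = Σ PV = 95.6319.
Macaulay duration = Σ(t·PV) / P = 806.8720 / 95.6319 = 8.43727 half-year periods.
In years: 8.43727 / 2 = 4.21863 years.

4.22 years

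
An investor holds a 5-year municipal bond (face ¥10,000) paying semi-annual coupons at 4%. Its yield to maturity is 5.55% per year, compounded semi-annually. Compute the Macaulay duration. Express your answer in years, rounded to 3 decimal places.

4.563 years

Periodic yield y = 0.02775. Discount each cash flow and weight by its period:
  t   CF        PV=CF/(1+0.02775)^t    t·PV
  1       200.00       194.5999       194.5999
  2       200.00       189.3455       378.6910
  3       200.00       184.2330       552.6991
  4       200.00       179.2586       717.0345
  5       200.00       174.4185       872.0925
  6       200.00       169.7091     1,018.2545
  7       200.00       165.1268     1,155.8877
  8       200.00       160.6683     1,285.3461
  9       200.00       156.3301     1,406.9710
  10   10,200.00     7,757.5631    77,575.6311
  Σ                  9,331.2529    85,157.2074
Price P = Σ PV = 9,331.2529.
Macaulay duration = Σ(t·PV) / P = 85,157.2074 / 9,331.2529 = 9.12602 half-year periods.
In years: 9.12602 / 2 = 4.56301 years.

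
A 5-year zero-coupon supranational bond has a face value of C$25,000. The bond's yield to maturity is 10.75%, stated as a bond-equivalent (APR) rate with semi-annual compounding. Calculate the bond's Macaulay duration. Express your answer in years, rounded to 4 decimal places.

A zero-coupon bond has a single cash flow at maturity, so its Macaulay duration equals its maturity: 5 years.
(Equivalently: 10 semi-annual periods ÷ 2 = 5 years.)

5.0000 years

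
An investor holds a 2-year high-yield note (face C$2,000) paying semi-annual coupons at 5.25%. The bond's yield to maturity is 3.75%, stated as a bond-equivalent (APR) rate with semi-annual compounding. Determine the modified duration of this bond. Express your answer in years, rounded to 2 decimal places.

Periodic yield y = 0.01875. First find Macaulay duration:
  t   CF        PV=CF/(1+0.01875)^t    t·PV
  1        52.50        51.5337        51.5337
  2        52.50        50.5853       101.1705
  3        52.50        49.6543       148.9628
  4     2,052.50     1,905.5163     7,622.0654
  Σ                  2,057.2896     7,923.7324
P = 2,057.2896; Macaulay duration = 7,923.7324 / 2,057.2896 = 3.85154 half-year periods = 1.92577 years.
Modified duration = D_Mac / (1 + y) = 1.92577 / 1.01875 = 1.89033 years.

1.89 years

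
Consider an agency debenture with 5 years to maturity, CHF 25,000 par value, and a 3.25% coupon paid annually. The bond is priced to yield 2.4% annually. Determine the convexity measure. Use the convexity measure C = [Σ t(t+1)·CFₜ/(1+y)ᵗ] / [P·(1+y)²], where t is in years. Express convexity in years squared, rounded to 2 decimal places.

With y = 0.024:
  t   CF        PV=CF/(1+0.024)^t    t·PV        t(t+1)·PV
  1       812.50       793.4570       793.4570       1,586.9141
  2       812.50       774.8604     1,549.7208       4,649.1623
  3       812.50       756.6996     2,270.0988       9,080.3951
  4       812.50       738.9644     2,955.8578      14,779.2889
  5    25,812.50    22,926.1055   114,630.5273     687,783.1638
  Σ                 25,990.0869   122,199.6616     717,878.9241
P = 25,990.0869.
Convexity = Σ t(t+1)·PV / [P·(1+y)²] = 717,878.9241 / (25,990.0869 × 1.048576) = 26.34169.

26.34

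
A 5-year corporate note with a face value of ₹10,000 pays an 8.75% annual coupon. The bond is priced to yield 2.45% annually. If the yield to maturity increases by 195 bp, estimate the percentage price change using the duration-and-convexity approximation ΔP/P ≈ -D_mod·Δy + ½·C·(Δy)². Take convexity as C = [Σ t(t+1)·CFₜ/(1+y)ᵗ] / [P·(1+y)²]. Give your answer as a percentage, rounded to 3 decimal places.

With y = 0.0245:
  t   CF        PV=CF/(1+0.0245)^t    t·PV        t(t+1)·PV
  1       875.00       854.0752       854.0752       1,708.1503
  2       875.00       833.6507     1,667.3014       5,001.9043
  3       875.00       813.7147     2,441.1441       9,764.5765
  4       875.00       794.2554     3,177.0218      15,885.1089
  5    10,875.00     9,635.3934    48,176.9671     289,061.8026
  Σ                 12,931.0894    56,316.5096     321,421.5427
P = 12,931.0894; D_Mac = 4.35512 yrs; D_mod = 4.25098 yrs; C = 23.68187.
Duration effect: -4.25098 × (+0.0195) = -0.082894
Convexity effect: 0.5 × 23.68187 × (0.0195)² = +0.0045025
ΔP/P ≈ -0.082894 + 0.0045025 = -0.078392 = -7.8392%.

-7.839%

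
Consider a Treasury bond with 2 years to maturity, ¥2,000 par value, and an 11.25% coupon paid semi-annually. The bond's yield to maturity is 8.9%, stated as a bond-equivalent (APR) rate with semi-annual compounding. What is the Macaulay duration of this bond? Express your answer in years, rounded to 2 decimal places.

Periodic yield y = 0.0445. Discount each cash flow and weight by its period:
  t   CF        PV=CF/(1+0.0445)^t    t·PV
  1       112.50       107.7070       107.7070
  2       112.50       103.1183       206.2365
  3       112.50        98.7250       296.1750
  4     2,112.50     1,774.8553     7,099.4210
  Σ                  2,084.4056     7,709.5396
Price P = Σ PV = 2,084.4056.
Macaulay duration = Σ(t·PV) / P = 7,709.5396 / 2,084.4056 = 3.69868 half-year periods.
In years: 3.69868 / 2 = 1.84934 years.

1.85 years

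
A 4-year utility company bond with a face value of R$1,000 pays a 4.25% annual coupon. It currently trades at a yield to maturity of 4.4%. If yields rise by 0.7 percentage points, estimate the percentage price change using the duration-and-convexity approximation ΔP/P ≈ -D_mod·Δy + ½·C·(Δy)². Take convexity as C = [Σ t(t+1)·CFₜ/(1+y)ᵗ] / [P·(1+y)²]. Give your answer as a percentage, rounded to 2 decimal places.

-2.48%

With y = 0.044:
  t   CF        PV=CF/(1+0.044)^t    t·PV        t(t+1)·PV
  1        42.50        40.7088        40.7088          81.4176
  2        42.50        38.9931        77.9862         233.9587
  3        42.50        37.3497       112.0492         448.1967
  4     1,042.50       877.5544     3,510.2178      17,551.0888
  Σ                    994.6061     3,740.9620      18,314.6619
P = 994.6061; D_Mac = 3.76125 yrs; D_mod = 3.60273 yrs; C = 16.89456.
Duration effect: -3.60273 × (+0.007) = -0.025219
Convexity effect: 0.5 × 16.89456 × (0.007)² = +0.0004139
ΔP/P ≈ -0.025219 + 0.0004139 = -0.024805 = -2.4805%.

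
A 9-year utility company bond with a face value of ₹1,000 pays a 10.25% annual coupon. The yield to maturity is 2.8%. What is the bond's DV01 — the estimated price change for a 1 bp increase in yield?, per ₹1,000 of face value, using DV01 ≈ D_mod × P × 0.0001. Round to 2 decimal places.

₹1.06

Periodic yield y = 0.028.
  t   CF        PV=CF/(1+0.028)^t    t·PV
  1       102.50        99.7082        99.7082
  2       102.50        96.9924       193.9848
  3       102.50        94.3506       283.0517
  4       102.50        91.7807       367.1228
  5       102.50        89.2808       446.4042
  6       102.50        86.8491       521.0944
  7       102.50        84.4835       591.3847
  8       102.50        82.1824       657.4594
  9     1,102.50       859.8854     7,738.9684
  Σ                  1,585.5131    10,899.1787
P = 1,585.5131; D_Mac = 6.87423 yrs; D_mod = 6.68699 yrs.
DV01 ≈ 6.68699 × 1,585.5131 × 0.0001 = 1.060231.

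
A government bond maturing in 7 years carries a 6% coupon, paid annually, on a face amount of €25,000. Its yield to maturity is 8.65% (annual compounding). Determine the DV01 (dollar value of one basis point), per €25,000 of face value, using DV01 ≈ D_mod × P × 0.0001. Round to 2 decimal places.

Periodic yield y = 0.0865.
  t   CF        PV=CF/(1+0.0865)^t    t·PV
  1     1,500.00     1,380.5798     1,380.5798
  2     1,500.00     1,270.6671     2,541.3343
  3     1,500.00     1,169.5050     3,508.5149
  4     1,500.00     1,076.3966     4,305.5866
  5     1,500.00       990.7010     4,953.5051
  6     1,500.00       911.8279     5,470.9674
  7    26,500.00    14,826.4699   103,785.2891
  Σ                 21,626.1474   125,945.7771
P = 21,626.1474; D_Mac = 5.82377 yrs; D_mod = 5.36012 yrs.
DV01 ≈ 5.36012 × 21,626.1474 × 0.0001 = 11.591880.

€11.59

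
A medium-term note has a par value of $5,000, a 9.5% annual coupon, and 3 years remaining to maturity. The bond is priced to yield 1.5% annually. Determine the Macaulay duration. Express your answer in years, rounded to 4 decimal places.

Periodic yield y = 0.015. Discount each cash flow and weight by its year:
  t   CF        PV=CF/(1+0.015)^t    t·PV
  1       475.00       467.9803       467.9803
  2       475.00       461.0643       922.1287
  3     5,475.00     5,235.8355    15,707.5066
  Σ                  6,164.8802    17,097.6156
Price P = Σ PV = 6,164.8802.
Macaulay duration = Σ(t·PV) / P = 17,097.6156 / 6,164.8802 = 2.77339 years.

2.7734 years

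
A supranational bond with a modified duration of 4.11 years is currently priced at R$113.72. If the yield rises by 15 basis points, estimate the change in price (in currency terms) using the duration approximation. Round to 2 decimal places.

Duration approximation: ΔP/P ≈ -D_mod · Δy = -4.11 × (+0.0015) = -0.006165.
ΔP ≈ 113.72 × (-0.006165) = -0.7010838.

-R$0.70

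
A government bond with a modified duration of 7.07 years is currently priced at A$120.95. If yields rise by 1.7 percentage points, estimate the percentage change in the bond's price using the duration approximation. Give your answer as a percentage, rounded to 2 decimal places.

-12.02%

Duration approximation: ΔP/P ≈ -D_mod · Δy = -7.07 × (+0.017) = -0.120190.
As a percentage: -12.0190%.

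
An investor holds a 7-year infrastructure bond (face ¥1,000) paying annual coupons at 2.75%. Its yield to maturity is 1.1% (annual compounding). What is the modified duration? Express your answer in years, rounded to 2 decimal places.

6.42 years

Periodic yield y = 0.011. First find Macaulay duration:
  t   CF        PV=CF/(1+0.011)^t    t·PV
  1        27.50        27.2008        27.2008
  2        27.50        26.9048        53.8097
  3        27.50        26.6121        79.8363
  4        27.50        26.3226       105.2902
  5        27.50        26.0362       130.1808
  6        27.50        25.7529       154.5173
  7     1,027.50       951.7519     6,662.2631
  Σ                  1,110.5812     7,213.0982
P = 1,110.5812; Macaulay duration = 7,213.0982 / 1,110.5812 = 6.49489 years.
Modified duration = D_Mac / (1 + y) = 6.49489 / 1.011 = 6.42422 years.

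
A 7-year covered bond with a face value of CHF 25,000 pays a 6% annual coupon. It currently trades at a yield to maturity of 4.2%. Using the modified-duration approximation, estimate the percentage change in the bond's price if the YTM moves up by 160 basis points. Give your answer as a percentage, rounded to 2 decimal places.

Periodic yield y = 0.042. Modified duration first:
  t   CF        PV=CF/(1+0.042)^t    t·PV
  1     1,500.00     1,439.5393     1,439.5393
  2     1,500.00     1,381.5157     2,763.0314
  3     1,500.00     1,325.8308     3,977.4924
  4     1,500.00     1,272.3904     5,089.5616
  5     1,500.00     1,221.1040     6,105.5201
  6     1,500.00     1,171.8849     7,031.3092
  7    26,500.00    19,868.8093   139,081.6650
  Σ                 27,681.0744   165,488.1191
P = 27,681.0744; D_Mac = 5.97838 yrs; D_mod = 5.97838/(1+0.042) = 5.73741 yrs.
ΔP/P ≈ -D_mod · Δy = -5.73741 × (+0.016) = -0.091799 = -9.1799%.

-9.18%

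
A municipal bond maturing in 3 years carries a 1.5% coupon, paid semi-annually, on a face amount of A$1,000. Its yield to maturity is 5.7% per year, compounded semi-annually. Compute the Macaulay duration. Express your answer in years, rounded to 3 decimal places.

2.940 years

Periodic yield y = 0.0285. Discount each cash flow and weight by its period:
  t   CF        PV=CF/(1+0.0285)^t    t·PV
  1         7.50         7.2922         7.2922
  2         7.50         7.0901        14.1802
  3         7.50         6.8936        20.6809
  4         7.50         6.7026        26.8104
  5         7.50         6.5169        32.5844
  6     1,007.50       851.1758     5,107.0549
  Σ                    885.6712     5,208.6031
Price P = Σ PV = 885.6712.
Macaulay duration = Σ(t·PV) / P = 5,208.6031 / 885.6712 = 5.88097 half-year periods.
In years: 5.88097 / 2 = 2.94048 years.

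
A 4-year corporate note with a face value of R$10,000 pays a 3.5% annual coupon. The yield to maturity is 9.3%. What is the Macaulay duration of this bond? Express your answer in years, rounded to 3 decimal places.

Periodic yield y = 0.093. Discount each cash flow and weight by its year:
  t   CF        PV=CF/(1+0.093)^t    t·PV
  1       350.00       320.2196       320.2196
  2       350.00       292.9731       585.9462
  3       350.00       268.0449       804.1347
  4    10,350.00     7,252.0318    29,008.1273
  Σ                  8,133.2694    30,718.4278
Price P = Σ PV = 8,133.2694.
Macaulay duration = Σ(t·PV) / P = 30,718.4278 / 8,133.2694 = 3.77689 years.

3.777 years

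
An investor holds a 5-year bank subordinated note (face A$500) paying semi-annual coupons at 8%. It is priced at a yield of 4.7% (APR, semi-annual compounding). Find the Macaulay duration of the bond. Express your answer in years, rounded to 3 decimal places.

Periodic yield y = 0.0235. Discount each cash flow and weight by its period:
  t   CF        PV=CF/(1+0.0235)^t    t·PV
  1        20.00        19.5408        19.5408
  2        20.00        19.0921        38.1843
  3        20.00        18.6538        55.9613
  4        20.00        18.2255        72.9019
  5        20.00        17.8070        89.0350
  6        20.00        17.3981       104.3889
  7        20.00        16.9987       118.9907
  8        20.00        16.6084       132.8670
  9        20.00        16.2270       146.0434
  10      520.00       412.2160     4,122.1603
  Σ                    572.7674     4,900.0735
Price P = Σ PV = 572.7674.
Macaulay duration = Σ(t·PV) / P = 4,900.0735 / 572.7674 = 8.55508 half-year periods.
In years: 8.55508 / 2 = 4.27754 years.

4.278 years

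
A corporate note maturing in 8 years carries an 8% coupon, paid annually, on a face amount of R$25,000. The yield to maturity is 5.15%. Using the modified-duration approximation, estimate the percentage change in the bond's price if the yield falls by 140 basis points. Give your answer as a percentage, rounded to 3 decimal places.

+8.475%

Periodic yield y = 0.0515. Modified duration first:
  t   CF        PV=CF/(1+0.0515)^t    t·PV
  1     2,000.00     1,902.0447     1,902.0447
  2     2,000.00     1,808.8870     3,617.7740
  3     2,000.00     1,720.2920     5,160.8759
  4     2,000.00     1,636.0361     6,544.1445
  5     2,000.00     1,555.9069     7,779.5346
  6     2,000.00     1,479.7022     8,878.2135
  7     2,000.00     1,407.2299     9,850.6094
  8    27,000.00    18,067.1457   144,537.1660
  Σ                 29,577.2446   188,270.3625
P = 29,577.2446; D_Mac = 6.36538 yrs; D_mod = 6.36538/(1+0.0515) = 6.05362 yrs.
ΔP/P ≈ -D_mod · Δy = -6.05362 × (-0.014) = +0.084751 = +8.4751%.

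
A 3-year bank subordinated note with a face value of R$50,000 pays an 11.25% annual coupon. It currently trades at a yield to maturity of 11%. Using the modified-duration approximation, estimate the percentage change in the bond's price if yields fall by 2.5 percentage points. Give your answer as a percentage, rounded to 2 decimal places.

Periodic yield y = 0.11. Modified duration first:
  t   CF        PV=CF/(1+0.11)^t    t·PV
  1     5,625.00     5,067.5676     5,067.5676
  2     5,625.00     4,565.3762     9,130.7524
  3    55,625.00    40,672.5206   122,017.5618
  Σ                 50,305.4643   136,215.8817
P = 50,305.4643; D_Mac = 2.70778 yrs; D_mod = 2.70778/(1+0.11) = 2.43944 yrs.
ΔP/P ≈ -D_mod · Δy = -2.43944 × (-0.025) = +0.060986 = +6.0986%.

+6.10%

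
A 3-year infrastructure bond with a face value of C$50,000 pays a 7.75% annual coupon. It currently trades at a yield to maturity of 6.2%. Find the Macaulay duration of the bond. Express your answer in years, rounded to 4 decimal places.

Periodic yield y = 0.062. Discount each cash flow and weight by its year:
  t   CF        PV=CF/(1+0.062)^t    t·PV
  1     3,875.00     3,648.7759     3,648.7759
  2     3,875.00     3,435.7588     6,871.5177
  3    53,875.00    44,979.4078   134,938.2233
  Σ                 52,063.9425   145,458.5169
Price P = Σ PV = 52,063.9425.
Macaulay duration = Σ(t·PV) / P = 145,458.5169 / 52,063.9425 = 2.79384 years.

2.7938 years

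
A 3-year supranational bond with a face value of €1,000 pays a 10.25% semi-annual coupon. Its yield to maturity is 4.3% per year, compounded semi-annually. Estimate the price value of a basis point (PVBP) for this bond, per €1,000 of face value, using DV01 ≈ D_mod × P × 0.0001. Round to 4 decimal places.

Periodic yield y = 0.0215.
  t   CF        PV=CF/(1+0.0215)^t    t·PV
  1        51.25        50.1713        50.1713
  2        51.25        49.1153        98.2307
  3        51.25        48.0816       144.2447
  4        51.25        47.0696       188.2783
  5        51.25        46.0789       230.3945
  6     1,051.25       925.2856     5,551.7133
  Σ                  1,165.8023     6,263.0329
P = 1,165.8023; D_Mac = 5.37229 half-year periods = 2.68615 yrs; D_mod = 2.62961 yrs.
DV01 ≈ 2.62961 × 1,165.8023 × 0.0001 = 0.306561.

€0.3066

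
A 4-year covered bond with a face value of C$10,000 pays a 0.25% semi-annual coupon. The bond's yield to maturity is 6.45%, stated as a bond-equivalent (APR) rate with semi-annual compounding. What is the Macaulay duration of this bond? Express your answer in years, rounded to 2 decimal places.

Periodic yield y = 0.03225. Discount each cash flow and weight by its period:
  t   CF        PV=CF/(1+0.03225)^t    t·PV
  1        12.50        12.1095        12.1095
  2        12.50        11.7311        23.4623
  3        12.50        11.3646        34.0939
  4        12.50        11.0096        44.0383
  5        12.50        10.6656        53.3280
  6        12.50        10.3324        61.9943
  7        12.50        10.0096        70.0670
  8    10,012.50     7,767.1805    62,137.4439
  Σ                  7,844.4029    62,436.5372
Price P = Σ PV = 7,844.4029.
Macaulay duration = Σ(t·PV) / P = 62,436.5372 / 7,844.4029 = 7.95937 half-year periods.
In years: 7.95937 / 2 = 3.97969 years.

3.98 years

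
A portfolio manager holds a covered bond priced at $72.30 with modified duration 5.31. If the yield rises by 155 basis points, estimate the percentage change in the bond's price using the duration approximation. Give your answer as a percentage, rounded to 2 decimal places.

-8.23%

Duration approximation: ΔP/P ≈ -D_mod · Δy = -5.31 × (+0.0155) = -0.082305.
As a percentage: -8.2305%.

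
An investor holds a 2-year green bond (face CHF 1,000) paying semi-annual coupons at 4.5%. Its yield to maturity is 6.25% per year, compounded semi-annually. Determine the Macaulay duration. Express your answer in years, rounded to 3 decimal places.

1.934 years

Periodic yield y = 0.03125. Discount each cash flow and weight by its period:
  t   CF        PV=CF/(1+0.03125)^t    t·PV
  1        22.50        21.8182        21.8182
  2        22.50        21.1570        42.3140
  3        22.50        20.5159        61.5477
  4     1,022.50       904.0813     3,616.3251
  Σ                    967.5724     3,742.0050
Price P = Σ PV = 967.5724.
Macaulay duration = Σ(t·PV) / P = 3,742.0050 / 967.5724 = 3.86742 half-year periods.
In years: 3.86742 / 2 = 1.93371 years.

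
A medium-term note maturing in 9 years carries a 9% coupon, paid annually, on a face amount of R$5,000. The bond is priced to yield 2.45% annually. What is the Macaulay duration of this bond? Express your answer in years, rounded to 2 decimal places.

Periodic yield y = 0.0245. Discount each cash flow and weight by its year:
  t   CF        PV=CF/(1+0.0245)^t    t·PV
  1       450.00       439.2387       439.2387
  2       450.00       428.7347       857.4693
  3       450.00       418.4818     1,255.4455
  4       450.00       408.4742     1,633.8969
  5       450.00       398.7059     1,993.5297
  6       450.00       389.1712     2,335.0274
  7       450.00       379.8646     2,659.0519
  8       450.00       370.7804     2,966.2435
  9     5,450.00     4,383.1753    39,448.5775
  Σ                  7,616.6268    53,588.4804
Price P = Σ PV = 7,616.6268.
Macaulay duration = Σ(t·PV) / P = 53,588.4804 / 7,616.6268 = 7.03572 years.

7.04 years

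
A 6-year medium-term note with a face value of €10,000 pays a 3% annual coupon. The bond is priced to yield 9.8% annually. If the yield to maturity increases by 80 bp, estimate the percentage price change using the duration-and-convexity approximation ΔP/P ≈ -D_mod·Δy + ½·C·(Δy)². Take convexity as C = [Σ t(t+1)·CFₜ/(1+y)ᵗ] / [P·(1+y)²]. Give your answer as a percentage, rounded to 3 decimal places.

With y = 0.098:
  t   CF        PV=CF/(1+0.098)^t    t·PV        t(t+1)·PV
  1       300.00       273.2240       273.2240         546.4481
  2       300.00       248.8379       497.6759       1,493.0276
  3       300.00       226.6283       679.8850       2,719.5402
  4       300.00       206.4010       825.6042       4,128.0209
  5       300.00       187.9791       939.8955       5,639.3728
  6    10,300.00     5,877.9134    35,267.4805     246,872.3632
  Σ                  7,020.9839    38,483.7651     261,398.7728
P = 7,020.9839; D_Mac = 5.48125 yrs; D_mod = 4.99203 yrs; C = 30.88168.
Duration effect: -4.99203 × (+0.008) = -0.039936
Convexity effect: 0.5 × 30.88168 × (0.008)² = +0.0009882
ΔP/P ≈ -0.039936 + 0.0009882 = -0.038948 = -3.8948%.

-3.895%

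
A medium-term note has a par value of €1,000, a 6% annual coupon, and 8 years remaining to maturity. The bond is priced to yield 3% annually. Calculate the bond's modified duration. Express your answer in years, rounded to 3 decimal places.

6.532 years

Periodic yield y = 0.03. First find Macaulay duration:
  t   CF        PV=CF/(1+0.03)^t    t·PV
  1        60.00        58.2524        58.2524
  2        60.00        56.5558       113.1115
  3        60.00        54.9085       164.7255
  4        60.00        53.3092       213.2369
  5        60.00        51.7565       258.7826
  6        60.00        50.2491       301.4943
  7        60.00        48.7855       341.4984
  8     1,060.00       836.7738     6,694.1903
  Σ                  1,210.5908     8,145.2920
P = 1,210.5908; Macaulay duration = 8,145.2920 / 1,210.5908 = 6.72836 years.
Modified duration = D_Mac / (1 + y) = 6.72836 / 1.03 = 6.53239 years.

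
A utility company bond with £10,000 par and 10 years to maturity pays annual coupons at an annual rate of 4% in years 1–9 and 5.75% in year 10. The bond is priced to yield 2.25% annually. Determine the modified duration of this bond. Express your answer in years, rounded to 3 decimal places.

8.391 years

Periodic yield y = 0.0225. First find Macaulay duration:
  t   CF        PV=CF/(1+0.0225)^t    t·PV
  1       400.00       391.1980       391.1980
  2       400.00       382.5898       765.1795
  3       400.00       374.1709     1,122.5128
  4       400.00       365.9373     1,463.7494
  5       400.00       357.8849     1,789.4246
  6       400.00       350.0097     2,100.0583
  7       400.00       342.3078     2,396.1545
  8       400.00       334.7753     2,678.2027
  9       400.00       327.4086     2,946.6778
  10   10,575.00     8,465.3946    84,653.9465
  Σ                 11,691.6771   100,307.1041
P = 11,691.6771; Macaulay duration = 100,307.1041 / 11,691.6771 = 8.57936 years.
Modified duration = D_Mac / (1 + y) = 8.57936 / 1.0225 = 8.39057 years.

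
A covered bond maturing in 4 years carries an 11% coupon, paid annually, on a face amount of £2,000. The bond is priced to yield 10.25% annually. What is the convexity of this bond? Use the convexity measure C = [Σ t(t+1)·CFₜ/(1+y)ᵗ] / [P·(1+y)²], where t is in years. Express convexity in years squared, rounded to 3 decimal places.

With y = 0.1025:
  t   CF        PV=CF/(1+0.1025)^t    t·PV        t(t+1)·PV
  1       220.00       199.5465       199.5465         399.0930
  2       220.00       180.9945       361.9891       1,085.9673
  3       220.00       164.1674       492.5022       1,970.0086
  4     2,220.00     1,502.5834     6,010.3335      30,051.6677
  Σ                  2,047.2918     7,064.3713      33,506.7366
P = 2,047.2918.
Convexity = Σ t(t+1)·PV / [P·(1+y)²] = 33,506.7366 / (2,047.2918 × 1.215506) = 13.46465.

13.465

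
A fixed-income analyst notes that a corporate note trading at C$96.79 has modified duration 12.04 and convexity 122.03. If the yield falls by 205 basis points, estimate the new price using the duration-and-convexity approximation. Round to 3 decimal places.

C$123.162

Duration effect: -D_mod·Δy = -12.04 × (-0.0205) = +0.246820
Convexity effect: ½·C·(Δy)² = 0.5 × 122.03 × (-0.0205)² = +0.02564155375
ΔP/P ≈ +0.246820 + 0.02564155375 = +0.27246155375
New price ≈ 96.79 × (1 + 0.27246155375) = 123.1615537874625.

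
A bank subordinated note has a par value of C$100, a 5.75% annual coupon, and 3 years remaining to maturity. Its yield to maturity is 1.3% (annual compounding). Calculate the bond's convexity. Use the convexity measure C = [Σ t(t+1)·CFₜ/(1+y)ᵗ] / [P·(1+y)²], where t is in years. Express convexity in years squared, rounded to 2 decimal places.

10.91

With y = 0.013:
  t   CF        PV=CF/(1+0.013)^t    t·PV        t(t+1)·PV
  1         5.75         5.6762         5.6762          11.3524
  2         5.75         5.6034        11.2067          33.6202
  3       105.75       101.7307       305.1921       1,220.7684
  Σ                    113.0103       322.0750       1,265.7410
P = 113.0103.
Convexity = Σ t(t+1)·PV / [P·(1+y)²] = 1,265.7410 / (113.0103 × 1.026169) = 10.91461.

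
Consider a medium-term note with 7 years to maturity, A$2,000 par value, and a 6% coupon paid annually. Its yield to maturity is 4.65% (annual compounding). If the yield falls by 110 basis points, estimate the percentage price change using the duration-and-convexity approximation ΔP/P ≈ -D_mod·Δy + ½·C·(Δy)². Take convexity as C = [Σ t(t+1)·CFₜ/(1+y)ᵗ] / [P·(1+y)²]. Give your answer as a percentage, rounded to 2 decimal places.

With y = 0.0465:
  t   CF        PV=CF/(1+0.0465)^t    t·PV        t(t+1)·PV
  1       120.00       114.6679       114.6679         229.3359
  2       120.00       109.5728       219.1456         657.4368
  3       120.00       104.7041       314.1122       1,256.4488
  4       120.00       100.0517       400.2067       2,001.0333
  5       120.00        95.6060       478.0299       2,868.1796
  6       120.00        91.3578       548.1471       3,837.0295
  7     2,120.00     1,542.2729    10,795.9104      86,367.2833
  Σ                  2,158.2332    12,870.2198      97,216.7472
P = 2,158.2332; D_Mac = 5.96331 yrs; D_mod = 5.69834 yrs; C = 41.13052.
Duration effect: -5.69834 × (-0.011) = +0.062682
Convexity effect: 0.5 × 41.13052 × (-0.011)² = +0.0024884
ΔP/P ≈ +0.062682 + 0.0024884 = +0.065170 = +6.5170%.

+6.52%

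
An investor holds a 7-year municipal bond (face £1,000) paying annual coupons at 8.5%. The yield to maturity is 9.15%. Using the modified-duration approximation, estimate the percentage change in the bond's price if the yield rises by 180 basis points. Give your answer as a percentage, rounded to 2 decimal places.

Periodic yield y = 0.0915. Modified duration first:
  t   CF        PV=CF/(1+0.0915)^t    t·PV
  1        85.00        77.8745        77.8745
  2        85.00        71.3463       142.6926
  3        85.00        65.3654       196.0961
  4        85.00        59.8858       239.5433
  5        85.00        54.8656       274.3281
  6        85.00        50.2662       301.5975
  7     1,085.00       587.8460     4,114.9219
  Σ                    967.4498     5,347.0539
P = 967.4498; D_Mac = 5.52696 yrs; D_mod = 5.52696/(1+0.0915) = 5.06363 yrs.
ΔP/P ≈ -D_mod · Δy = -5.06363 × (+0.018) = -0.091145 = -9.1145%.

-9.11%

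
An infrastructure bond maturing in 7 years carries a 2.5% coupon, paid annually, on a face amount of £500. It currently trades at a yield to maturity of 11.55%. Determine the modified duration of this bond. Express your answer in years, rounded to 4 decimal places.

5.6622 years

Periodic yield y = 0.1155. First find Macaulay duration:
  t   CF        PV=CF/(1+0.1155)^t    t·PV
  1        12.50        11.2057        11.2057
  2        12.50        10.0455        20.0910
  3        12.50         9.0054        27.0161
  4        12.50         8.0729        32.2918
  5        12.50         7.2371        36.1853
  6        12.50         6.4877        38.9264
  7       512.50       238.4552     1,669.1866
  Σ                    290.5095     1,834.9028
P = 290.5095; Macaulay duration = 1,834.9028 / 290.5095 = 6.31615 years.
Modified duration = D_Mac / (1 + y) = 6.31615 / 1.1155 = 5.66217 years.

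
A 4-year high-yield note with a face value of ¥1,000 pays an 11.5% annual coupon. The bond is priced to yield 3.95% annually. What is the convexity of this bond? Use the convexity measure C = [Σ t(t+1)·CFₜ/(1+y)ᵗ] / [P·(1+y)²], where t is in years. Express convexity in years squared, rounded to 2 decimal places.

15.39

With y = 0.0395:
  t   CF        PV=CF/(1+0.0395)^t    t·PV        t(t+1)·PV
  1       115.00       110.6301       110.6301         221.2602
  2       115.00       106.4263       212.8525         638.5576
  3       115.00       102.3822       307.1465       1,228.5861
  4     1,115.00       954.9418     3,819.7671      19,098.8355
  Σ                  1,274.3803     4,450.3963      21,187.2395
P = 1,274.3803.
Convexity = Σ t(t+1)·PV / [P·(1+y)²] = 21,187.2395 / (1,274.3803 × 1.080560) = 15.38602.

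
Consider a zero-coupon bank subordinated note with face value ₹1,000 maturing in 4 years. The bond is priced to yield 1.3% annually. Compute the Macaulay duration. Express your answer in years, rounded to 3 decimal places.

A zero-coupon bond has a single cash flow at maturity, so its Macaulay duration equals its maturity: 4 years.

4.000 years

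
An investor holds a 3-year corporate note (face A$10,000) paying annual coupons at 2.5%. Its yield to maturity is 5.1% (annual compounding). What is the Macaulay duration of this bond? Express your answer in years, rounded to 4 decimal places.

Periodic yield y = 0.051. Discount each cash flow and weight by its year:
  t   CF        PV=CF/(1+0.051)^t    t·PV
  1       250.00       237.8687       237.8687
  2       250.00       226.3261       452.6521
  3    10,250.00     8,829.0854    26,487.2562
  Σ                  9,293.2802    27,177.7770
Price P = Σ PV = 9,293.2802.
Macaulay duration = Σ(t·PV) / P = 27,177.7770 / 9,293.2802 = 2.92445 years.

2.9245 years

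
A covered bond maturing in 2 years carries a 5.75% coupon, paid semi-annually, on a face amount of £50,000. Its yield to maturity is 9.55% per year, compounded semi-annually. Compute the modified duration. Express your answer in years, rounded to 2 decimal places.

1.83 years

Periodic yield y = 0.04775. First find Macaulay duration:
  t   CF        PV=CF/(1+0.04775)^t    t·PV
  1     1,437.50     1,371.9876     1,371.9876
  2     1,437.50     1,309.4608     2,618.9217
  3     1,437.50     1,249.7837     3,749.3510
  4    51,437.50    42,682.4337   170,729.7349
  Σ                 46,613.6658   178,469.9951
P = 46,613.6658; Macaulay duration = 178,469.9951 / 46,613.6658 = 3.82871 half-year periods = 1.91435 years.
Modified duration = D_Mac / (1 + y) = 1.91435 / 1.04775 = 1.82711 years.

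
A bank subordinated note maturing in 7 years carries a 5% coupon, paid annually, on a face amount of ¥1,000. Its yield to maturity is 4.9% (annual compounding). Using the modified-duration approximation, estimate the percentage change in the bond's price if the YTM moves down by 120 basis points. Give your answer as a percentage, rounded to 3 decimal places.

+6.954%

Periodic yield y = 0.049. Modified duration first:
  t   CF        PV=CF/(1+0.049)^t    t·PV
  1        50.00        47.6644        47.6644
  2        50.00        45.4380        90.8760
  3        50.00        43.3155       129.9466
  4        50.00        41.2922       165.1688
  5        50.00        39.3634       196.8170
  6        50.00        37.5247       225.1481
  7     1,050.00       751.2092     5,258.4642
  Σ                  1,005.8074     6,114.0851
P = 1,005.8074; D_Mac = 6.07878 yrs; D_mod = 6.07878/(1+0.049) = 5.79484 yrs.
ΔP/P ≈ -D_mod · Δy = -5.79484 × (-0.012) = +0.069538 = +6.9538%.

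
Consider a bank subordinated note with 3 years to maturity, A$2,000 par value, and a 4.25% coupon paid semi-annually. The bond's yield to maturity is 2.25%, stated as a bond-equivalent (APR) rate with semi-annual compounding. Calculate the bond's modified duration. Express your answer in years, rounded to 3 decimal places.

Periodic yield y = 0.01125. First find Macaulay duration:
  t   CF        PV=CF/(1+0.01125)^t    t·PV
  1        42.50        42.0272        42.0272
  2        42.50        41.5596        83.1193
  3        42.50        41.0973       123.2919
  4        42.50        40.6401       162.5604
  5        42.50        40.1880       200.9399
  6     2,042.50     1,909.9010    11,459.4060
  Σ                  2,115.4132    12,071.3448
P = 2,115.4132; Macaulay duration = 12,071.3448 / 2,115.4132 = 5.70638 half-year periods = 2.85319 years.
Modified duration = D_Mac / (1 + y) = 2.85319 / 1.01125 = 2.82145 years.

2.821 years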